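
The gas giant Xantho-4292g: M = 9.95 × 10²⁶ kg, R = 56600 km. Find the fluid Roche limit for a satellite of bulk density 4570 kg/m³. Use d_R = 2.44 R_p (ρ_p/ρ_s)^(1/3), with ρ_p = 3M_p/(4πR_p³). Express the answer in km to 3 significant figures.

91100 km

ρ_p = 3M_p/(4πR_p³) = 3 × (9.95 × 10²⁶) / (4π × (5.66 × 10⁷ m)³) = 1310 kg/m³
d_R = 2.44 × 56600 km × (1310/4570)^(1/3)
    = 91100 km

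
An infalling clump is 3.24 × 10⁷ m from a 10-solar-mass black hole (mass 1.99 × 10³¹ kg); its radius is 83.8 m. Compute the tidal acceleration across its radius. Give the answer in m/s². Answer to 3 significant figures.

The tidal stretch is the gradient of GM/d² times the body's extent r, hence the 1/d³ dependence.
a_tidal = 2GMr/d³
        = 2 × (6.674 × 10⁻¹¹) × (1.99 × 10³¹) × (83.8) / (3.24 × 10⁷)³
        = 6.54 m/s²

6.54 m/s²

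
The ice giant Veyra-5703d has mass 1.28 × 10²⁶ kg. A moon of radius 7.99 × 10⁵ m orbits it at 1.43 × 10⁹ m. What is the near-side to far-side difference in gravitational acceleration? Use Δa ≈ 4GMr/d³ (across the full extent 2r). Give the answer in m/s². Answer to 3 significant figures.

Δg = 4GMr/d³
   = 4 × (6.674 × 10⁻¹¹) × (1.28 × 10²⁶) × (7.99 × 10⁵) / (1.43 × 10⁹)³
   = 9.34 × 10⁻⁶ m/s²

9.34 × 10⁻⁶ m/s²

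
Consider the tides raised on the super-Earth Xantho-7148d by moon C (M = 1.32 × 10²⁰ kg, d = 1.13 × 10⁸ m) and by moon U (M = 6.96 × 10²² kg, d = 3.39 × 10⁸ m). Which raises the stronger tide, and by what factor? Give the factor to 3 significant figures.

Moon U, by a factor of ≈ 19.5

Tidal acceleration ∝ M/d³, so compare M/d³ for each.
Moon C: (1.32 × 10²⁰) / (1.13 × 10⁸)³ = 9.148 × 10⁻⁵
Moon U: (6.96 × 10²²) / (3.39 × 10⁸)³ = 1.787 × 10⁻³
Ratio (larger/smaller) = 19.5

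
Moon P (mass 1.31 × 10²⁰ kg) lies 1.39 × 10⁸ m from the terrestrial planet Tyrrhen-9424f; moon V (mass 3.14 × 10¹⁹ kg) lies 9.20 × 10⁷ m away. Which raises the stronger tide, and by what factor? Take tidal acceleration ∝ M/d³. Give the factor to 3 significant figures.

The tide-raising term goes as M/d³ (the gradient of a 1/d² field).
Moon P: (1.31 × 10²⁰) / (1.39 × 10⁸)³ = 4.878 × 10⁻⁵
Moon V: (3.14 × 10¹⁹) / (9.20 × 10⁷)³ = 4.032 × 10⁻⁵
Ratio (larger/smaller) = 1.21

Moon P, by a factor of ≈ 1.21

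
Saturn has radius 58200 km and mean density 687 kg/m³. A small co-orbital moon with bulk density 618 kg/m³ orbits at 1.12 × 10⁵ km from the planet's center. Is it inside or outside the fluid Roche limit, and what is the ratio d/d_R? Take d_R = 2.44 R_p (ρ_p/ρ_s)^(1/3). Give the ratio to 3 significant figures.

d_R = 2.44 × (58200 km) × (687/618)^(1/3) = 1.471 × 10⁵ km
d/d_R = (1.12 × 10⁵) / (1.471 × 10⁵) = 0.761
Since d/d_R < 1, the body is inside the Roche limit.

inside; d/d_R ≈ 0.761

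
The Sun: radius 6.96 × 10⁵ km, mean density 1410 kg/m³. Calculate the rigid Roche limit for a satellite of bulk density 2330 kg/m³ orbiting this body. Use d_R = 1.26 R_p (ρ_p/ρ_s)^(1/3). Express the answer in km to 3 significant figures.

7.42 × 10⁵ km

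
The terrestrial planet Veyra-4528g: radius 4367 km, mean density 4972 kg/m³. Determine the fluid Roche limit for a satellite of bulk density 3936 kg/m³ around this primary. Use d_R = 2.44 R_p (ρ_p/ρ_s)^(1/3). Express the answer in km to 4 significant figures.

11520 km

d_R = 2.44 × 4367 km × (4972/3936)^(1/3)
    = 11520 km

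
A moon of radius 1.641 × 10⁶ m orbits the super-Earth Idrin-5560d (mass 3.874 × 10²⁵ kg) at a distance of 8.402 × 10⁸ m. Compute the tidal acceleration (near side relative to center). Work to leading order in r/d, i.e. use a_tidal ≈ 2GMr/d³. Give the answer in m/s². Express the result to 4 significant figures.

The tidal stretch is the gradient of GM/d² times the body's extent r, hence the 1/d³ dependence.
Δg = 2GMr/d³
   = 2 × (6.674 × 10⁻¹¹) × (3.874 × 10²⁵) × (1.641 × 10⁶) / (8.402 × 10⁸)³
   = 1.431 × 10⁻⁵ m/s²

1.431 × 10⁻⁵ m/s²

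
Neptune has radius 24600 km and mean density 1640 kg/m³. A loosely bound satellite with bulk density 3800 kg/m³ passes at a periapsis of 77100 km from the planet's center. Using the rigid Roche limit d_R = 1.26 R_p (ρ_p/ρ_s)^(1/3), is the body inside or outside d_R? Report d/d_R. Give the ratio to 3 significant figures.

d_R = 1.26 × (24600 km) × (1640/3800)^(1/3) = 23420 km
d/d_R = (77100) / (23420) = 3.29
Since d/d_R > 1, the body is outside the Roche limit.

outside; d/d_R ≈ 3.29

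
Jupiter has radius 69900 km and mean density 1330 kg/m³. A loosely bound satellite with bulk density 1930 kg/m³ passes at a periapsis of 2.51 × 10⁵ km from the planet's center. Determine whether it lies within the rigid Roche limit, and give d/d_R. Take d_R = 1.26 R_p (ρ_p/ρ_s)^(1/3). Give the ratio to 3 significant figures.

outside; d/d_R ≈ 3.23

d_R = 1.26 × (69900 km) × (1330/1930)^(1/3) = 77790 km
d/d_R = (2.51 × 10⁵) / (77790) = 3.23
Since d/d_R > 1, the body is outside the Roche limit.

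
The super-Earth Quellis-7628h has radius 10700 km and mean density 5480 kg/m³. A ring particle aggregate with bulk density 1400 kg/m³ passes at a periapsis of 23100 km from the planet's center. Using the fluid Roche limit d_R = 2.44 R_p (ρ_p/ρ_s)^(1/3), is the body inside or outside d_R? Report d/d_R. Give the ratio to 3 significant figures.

d_R = 2.44 × (10700 km) × (5480/1400)^(1/3) = 41150 km
d/d_R = (23100) / (41150) = 0.561
Since d/d_R < 1, the body is inside the Roche limit.

inside; d/d_R ≈ 0.561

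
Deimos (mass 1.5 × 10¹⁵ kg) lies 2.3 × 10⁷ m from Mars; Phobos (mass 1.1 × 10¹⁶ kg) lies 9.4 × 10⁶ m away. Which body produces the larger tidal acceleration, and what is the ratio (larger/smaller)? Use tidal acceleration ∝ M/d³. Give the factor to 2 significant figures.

Phobos, by a factor of ≈ 110

Compare M/d³ for the two perturbers:
Deimos: (1.5 × 10¹⁵) / (2.3 × 10⁷)³ = 1.233 × 10⁻⁷
Phobos: (1.1 × 10¹⁶) / (9.4 × 10⁶)³ = 1.324 × 10⁻⁵
Ratio (larger/smaller) = 110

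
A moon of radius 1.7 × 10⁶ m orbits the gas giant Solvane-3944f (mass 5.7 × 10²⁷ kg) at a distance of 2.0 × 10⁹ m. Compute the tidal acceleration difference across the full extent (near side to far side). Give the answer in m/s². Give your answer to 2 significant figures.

Δg = 4GMr/d³
   = 4 × (6.674 × 10⁻¹¹) × (5.7 × 10²⁷) × (1.7 × 10⁶) / (2.0 × 10⁹)³
   = 3.2 × 10⁻⁴ m/s²

3.2 × 10⁻⁴ m/s²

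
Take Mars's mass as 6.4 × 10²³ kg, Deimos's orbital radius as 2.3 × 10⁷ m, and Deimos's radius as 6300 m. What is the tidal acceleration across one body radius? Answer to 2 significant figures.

a_tidal = 2GMr/d³
        = 2 × (6.674 × 10⁻¹¹) × (6.4 × 10²³) × (6300) / (2.3 × 10⁷)³
        = 4.4 × 10⁻⁵ m/s²

4.4 × 10⁻⁵ m/s²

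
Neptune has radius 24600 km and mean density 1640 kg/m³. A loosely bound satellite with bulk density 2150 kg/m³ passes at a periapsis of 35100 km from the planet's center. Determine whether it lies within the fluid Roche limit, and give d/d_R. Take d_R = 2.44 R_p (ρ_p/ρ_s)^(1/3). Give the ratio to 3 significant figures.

inside; d/d_R ≈ 0.640

d_R = 2.44 × (24600 km) × (1640/2150)^(1/3) = 54840 km
d/d_R = (35100) / (54840) = 0.640
Since d/d_R < 1, the body is inside the Roche limit.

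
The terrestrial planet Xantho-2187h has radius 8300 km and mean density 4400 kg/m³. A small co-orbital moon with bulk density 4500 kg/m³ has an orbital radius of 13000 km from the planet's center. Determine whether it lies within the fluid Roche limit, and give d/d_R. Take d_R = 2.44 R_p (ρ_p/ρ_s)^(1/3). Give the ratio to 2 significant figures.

inside; d/d_R ≈ 0.65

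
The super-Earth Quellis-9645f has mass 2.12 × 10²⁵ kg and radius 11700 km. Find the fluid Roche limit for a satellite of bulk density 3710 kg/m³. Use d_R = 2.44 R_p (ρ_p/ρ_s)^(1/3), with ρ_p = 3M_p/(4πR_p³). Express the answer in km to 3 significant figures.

27100 km

ρ_p = 3M_p/(4πR_p³) = 3 × (2.12 × 10²⁵) / (4π × (1.17 × 10⁷ m)³) = 3160 kg/m³
d_R = 2.44 × 11700 km × (3160/3710)^(1/3)
    = 27100 km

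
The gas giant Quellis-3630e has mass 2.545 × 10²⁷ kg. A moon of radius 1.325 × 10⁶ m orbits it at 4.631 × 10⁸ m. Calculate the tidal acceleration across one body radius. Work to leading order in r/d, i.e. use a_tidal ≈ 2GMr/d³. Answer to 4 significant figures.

Differencing GM/(d−r)² and GM/d² to first order in r/d gives 2GMr/d³.
Δg = 2GMr/d³
   = 2 × (6.674 × 10⁻¹¹) × (2.545 × 10²⁷) × (1.325 × 10⁶) / (4.631 × 10⁸)³
   = 4.532 × 10⁻³ m/s²

4.532 × 10⁻³ m/s²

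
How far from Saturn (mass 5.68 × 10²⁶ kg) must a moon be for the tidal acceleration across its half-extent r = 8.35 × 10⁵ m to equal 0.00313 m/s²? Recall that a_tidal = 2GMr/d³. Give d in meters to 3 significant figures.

2.72 × 10⁸ m

2GMr/d³ = a_tidal  ⇒  d = (2GMr / a_tidal)^(1/3)
d = (2 × 6.674×10⁻¹¹ × (5.68 × 10²⁶) × (8.35 × 10⁵) / (0.00313))^(1/3)
  = 2.72 × 10⁸ m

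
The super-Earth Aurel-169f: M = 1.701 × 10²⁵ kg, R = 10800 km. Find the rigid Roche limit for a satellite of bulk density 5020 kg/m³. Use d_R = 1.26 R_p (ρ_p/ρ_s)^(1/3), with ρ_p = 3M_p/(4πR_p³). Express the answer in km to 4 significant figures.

11740 km

ρ_p = 3M_p/(4πR_p³) = 3 × (1.701 × 10²⁵) / (4π × (1.080 × 10⁷ m)³) = 3224 kg/m³
d_R = 1.26 × 10800 km × (3224/5020)^(1/3)
    = 11740 km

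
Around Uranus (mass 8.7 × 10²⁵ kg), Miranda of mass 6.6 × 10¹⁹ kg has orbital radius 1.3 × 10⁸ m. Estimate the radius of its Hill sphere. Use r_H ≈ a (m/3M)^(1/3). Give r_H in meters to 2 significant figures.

8.2 × 10⁵ m

r_H ≈ a (m/3M)^(1/3)
    = (1.3 × 10⁸) × (6.6 × 10¹⁹ / (3 × 8.7 × 10²⁵))^(1/3)
    = 8.2 × 10⁵ m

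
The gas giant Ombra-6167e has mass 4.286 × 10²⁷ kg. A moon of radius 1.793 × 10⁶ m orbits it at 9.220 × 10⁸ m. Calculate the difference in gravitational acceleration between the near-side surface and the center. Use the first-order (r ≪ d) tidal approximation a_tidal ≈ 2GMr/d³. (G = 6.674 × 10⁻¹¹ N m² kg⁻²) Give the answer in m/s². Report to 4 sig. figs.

Differencing GM/(d−r)² and GM/d² to first order in r/d gives 2GMr/d³.
Δa = 2GMr/d³
   = 2 × (6.674 × 10⁻¹¹) × (4.286 × 10²⁷) × (1.793 × 10⁶) / (9.220 × 10⁸)³
   = 1.309 × 10⁻³ m/s²

1.309 × 10⁻³ m/s²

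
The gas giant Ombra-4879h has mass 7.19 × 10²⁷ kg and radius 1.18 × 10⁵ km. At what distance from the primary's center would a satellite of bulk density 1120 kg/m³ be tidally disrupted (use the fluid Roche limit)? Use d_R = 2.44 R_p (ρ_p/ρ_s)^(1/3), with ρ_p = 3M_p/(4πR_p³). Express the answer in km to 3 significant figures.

2.81 × 10⁵ km

ρ_p = 3M_p/(4πR_p³) = 3 × (7.19 × 10²⁷) / (4π × (1.18 × 10⁸ m)³) = 1040 kg/m³
d_R = 2.44 × 1.18 × 10⁵ km × (1040/1120)^(1/3)
    = 2.81 × 10⁵ km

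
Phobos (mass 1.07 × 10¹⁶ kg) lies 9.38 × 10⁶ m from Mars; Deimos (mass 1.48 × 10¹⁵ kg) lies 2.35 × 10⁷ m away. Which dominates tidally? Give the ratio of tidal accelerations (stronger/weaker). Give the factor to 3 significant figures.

Phobos, by a factor of ≈ 114

Tidal stretch scales as M/d³; compute that for each body.
Phobos: (1.07 × 10¹⁶) / (9.38 × 10⁶)³ = 1.297 × 10⁻⁵
Deimos: (1.48 × 10¹⁵) / (2.35 × 10⁷)³ = 1.140 × 10⁻⁷
Ratio (larger/smaller) = 114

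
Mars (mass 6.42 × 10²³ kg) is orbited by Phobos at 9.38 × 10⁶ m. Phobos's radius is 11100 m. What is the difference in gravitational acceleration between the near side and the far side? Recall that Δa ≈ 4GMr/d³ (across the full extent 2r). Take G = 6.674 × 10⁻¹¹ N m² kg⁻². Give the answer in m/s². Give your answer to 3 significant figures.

2.31 × 10⁻³ m/s²

Δg = 4GMr/d³
   = 4 × (6.674 × 10⁻¹¹) × (6.42 × 10²³) × (11100) / (9.38 × 10⁶)³
   = 2.31 × 10⁻³ m/s²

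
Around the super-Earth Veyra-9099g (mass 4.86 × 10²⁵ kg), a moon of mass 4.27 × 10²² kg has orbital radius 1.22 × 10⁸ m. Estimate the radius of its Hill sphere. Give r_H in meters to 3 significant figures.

8.10 × 10⁶ m

r_H ≈ a (m/3M)^(1/3)
    = (1.22 × 10⁸) × (4.27 × 10²² / (3 × 4.86 × 10²⁵))^(1/3)
    = 8.10 × 10⁶ m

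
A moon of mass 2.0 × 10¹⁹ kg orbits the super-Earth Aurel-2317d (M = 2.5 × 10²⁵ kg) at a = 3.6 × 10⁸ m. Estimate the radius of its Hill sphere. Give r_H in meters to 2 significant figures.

r_H ≈ a (m/3M)^(1/3)
    = (3.6 × 10⁸) × (2.0 × 10¹⁹ / (3 × 2.5 × 10²⁵))^(1/3)
    = 2.3 × 10⁶ m

2.3 × 10⁶ m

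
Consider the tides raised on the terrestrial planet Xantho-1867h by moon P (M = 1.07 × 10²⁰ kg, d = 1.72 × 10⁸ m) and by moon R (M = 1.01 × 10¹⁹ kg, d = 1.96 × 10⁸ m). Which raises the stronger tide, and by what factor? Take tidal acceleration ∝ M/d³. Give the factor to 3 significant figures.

Compare M/d³ for the two perturbers:
Moon P: (1.07 × 10²⁰) / (1.72 × 10⁸)³ = 2.103 × 10⁻⁵
Moon R: (1.01 × 10¹⁹) / (1.96 × 10⁸)³ = 1.341 × 10⁻⁶
Ratio (larger/smaller) = 15.7

Moon P, by a factor of ≈ 15.7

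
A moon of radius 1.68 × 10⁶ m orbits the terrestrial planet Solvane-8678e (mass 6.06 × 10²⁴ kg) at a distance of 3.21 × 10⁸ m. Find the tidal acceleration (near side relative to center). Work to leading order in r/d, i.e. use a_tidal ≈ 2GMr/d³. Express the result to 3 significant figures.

4.11 × 10⁻⁵ m/s²

Δg = 2GMr/d³
   = 2 × (6.674 × 10⁻¹¹) × (6.06 × 10²⁴) × (1.68 × 10⁶) / (3.21 × 10⁸)³
   = 4.11 × 10⁻⁵ m/s²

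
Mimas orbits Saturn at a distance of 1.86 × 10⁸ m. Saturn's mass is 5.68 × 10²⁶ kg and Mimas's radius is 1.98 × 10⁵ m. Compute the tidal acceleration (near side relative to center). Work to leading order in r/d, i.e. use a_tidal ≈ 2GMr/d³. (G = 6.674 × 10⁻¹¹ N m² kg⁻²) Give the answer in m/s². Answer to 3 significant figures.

Δg = 2GMr/d³
   = 2 × (6.674 × 10⁻¹¹) × (5.68 × 10²⁶) × (1.98 × 10⁵) / (1.86 × 10⁸)³
   = 2.33 × 10⁻³ m/s²

2.33 × 10⁻³ m/s²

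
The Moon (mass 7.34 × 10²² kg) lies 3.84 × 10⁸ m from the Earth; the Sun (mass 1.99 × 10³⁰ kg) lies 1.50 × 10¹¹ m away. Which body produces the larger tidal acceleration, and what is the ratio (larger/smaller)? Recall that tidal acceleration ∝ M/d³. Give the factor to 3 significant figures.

Tidal stretch scales as M/d³; compute that for each body.
The Moon: (7.34 × 10²²) / (3.84 × 10⁸)³ = 1.296 × 10⁻³
The Sun: (1.99 × 10³⁰) / (1.50 × 10¹¹)³ = 5.896 × 10⁻⁴
Ratio (larger/smaller) = 2.20

The Moon, by a factor of ≈ 2.20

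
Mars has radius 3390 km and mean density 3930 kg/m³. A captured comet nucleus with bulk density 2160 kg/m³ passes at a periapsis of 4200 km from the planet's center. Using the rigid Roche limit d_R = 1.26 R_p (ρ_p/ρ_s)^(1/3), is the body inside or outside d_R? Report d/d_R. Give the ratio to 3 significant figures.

d_R = 1.26 × (3390 km) × (3930/2160)^(1/3) = 5215 km
d/d_R = (4200) / (5215) = 0.805
Since d/d_R < 1, the body is inside the Roche limit.

inside; d/d_R ≈ 0.805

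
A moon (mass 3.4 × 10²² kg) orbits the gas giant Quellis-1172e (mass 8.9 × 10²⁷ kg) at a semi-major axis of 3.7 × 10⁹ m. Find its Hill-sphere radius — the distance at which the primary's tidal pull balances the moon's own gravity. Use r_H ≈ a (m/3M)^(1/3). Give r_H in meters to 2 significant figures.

4.0 × 10⁷ m

r_H ≈ a (m/3M)^(1/3)
    = (3.7 × 10⁹) × (3.4 × 10²² / (3 × 8.9 × 10²⁷))^(1/3)
    = 4.0 × 10⁷ m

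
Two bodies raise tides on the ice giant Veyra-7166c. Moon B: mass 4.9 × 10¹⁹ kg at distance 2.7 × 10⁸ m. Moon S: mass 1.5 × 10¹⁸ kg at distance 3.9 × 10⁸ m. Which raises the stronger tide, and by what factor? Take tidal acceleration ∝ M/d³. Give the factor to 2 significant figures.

The tide-raising term goes as M/d³ (the gradient of a 1/d² field).
Moon B: (4.9 × 10¹⁹) / (2.7 × 10⁸)³ = 2.489 × 10⁻⁶
Moon S: (1.5 × 10¹⁸) / (3.9 × 10⁸)³ = 2.529 × 10⁻⁸
Ratio (larger/smaller) = 98

Moon B, by a factor of ≈ 98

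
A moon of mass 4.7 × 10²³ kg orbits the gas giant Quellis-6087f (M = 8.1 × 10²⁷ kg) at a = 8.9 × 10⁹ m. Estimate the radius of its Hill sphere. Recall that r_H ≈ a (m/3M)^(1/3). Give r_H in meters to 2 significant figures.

r_H ≈ a (m/3M)^(1/3)
    = (8.9 × 10⁹) × (4.7 × 10²³ / (3 × 8.1 × 10²⁷))^(1/3)
    = 2.4 × 10⁸ m

2.4 × 10⁸ m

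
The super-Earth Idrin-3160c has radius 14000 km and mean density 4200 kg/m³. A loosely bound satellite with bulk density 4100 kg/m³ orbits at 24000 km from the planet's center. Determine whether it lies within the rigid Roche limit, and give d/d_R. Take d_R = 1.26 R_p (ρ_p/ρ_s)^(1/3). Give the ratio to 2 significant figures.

d_R = 1.26 × (14000 km) × (4200/4100)^(1/3) = 17780 km
d/d_R = (24000) / (17780) = 1.3
Since d/d_R > 1, the body is outside the Roche limit.

outside; d/d_R ≈ 1.3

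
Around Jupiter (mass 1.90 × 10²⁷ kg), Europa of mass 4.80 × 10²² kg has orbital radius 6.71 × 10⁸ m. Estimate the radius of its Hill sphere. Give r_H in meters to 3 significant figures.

1.37 × 10⁷ m

r_H ≈ a (m/3M)^(1/3)
    = (6.71 × 10⁸) × (4.80 × 10²² / (3 × 1.90 × 10²⁷))^(1/3)
    = 1.37 × 10⁷ m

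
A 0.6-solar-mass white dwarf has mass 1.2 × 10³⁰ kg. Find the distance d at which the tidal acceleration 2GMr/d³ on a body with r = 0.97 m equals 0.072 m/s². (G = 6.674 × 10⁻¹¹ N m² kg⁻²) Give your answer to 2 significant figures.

1.3 × 10⁷ m

2GMr/d³ = a_tidal  ⇒  d = (2GMr / a_tidal)^(1/3)
d = (2 × 6.674×10⁻¹¹ × (1.2 × 10³⁰) × (0.97) / (0.072))^(1/3)
  = 1.3 × 10⁷ m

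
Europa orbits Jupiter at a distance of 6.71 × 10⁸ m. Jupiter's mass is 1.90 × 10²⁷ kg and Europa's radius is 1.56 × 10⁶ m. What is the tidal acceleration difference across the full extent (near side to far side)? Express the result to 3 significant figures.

Δg = 4GMr/d³
   = 4 × (6.674 × 10⁻¹¹) × (1.90 × 10²⁷) × (1.56 × 10⁶) / (6.71 × 10⁸)³
   = 2.62 × 10⁻³ m/s²

2.62 × 10⁻³ m/s²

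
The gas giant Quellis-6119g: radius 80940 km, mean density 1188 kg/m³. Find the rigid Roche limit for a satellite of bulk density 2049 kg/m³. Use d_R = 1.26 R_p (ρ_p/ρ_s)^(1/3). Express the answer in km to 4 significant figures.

d_R = 1.26 × 80940 km × (1188/2049)^(1/3)
    = 85040 km

85040 km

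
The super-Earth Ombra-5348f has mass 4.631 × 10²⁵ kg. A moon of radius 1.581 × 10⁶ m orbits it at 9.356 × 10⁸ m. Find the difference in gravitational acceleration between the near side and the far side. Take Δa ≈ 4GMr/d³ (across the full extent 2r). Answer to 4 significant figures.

2.387 × 10⁻⁵ m/s²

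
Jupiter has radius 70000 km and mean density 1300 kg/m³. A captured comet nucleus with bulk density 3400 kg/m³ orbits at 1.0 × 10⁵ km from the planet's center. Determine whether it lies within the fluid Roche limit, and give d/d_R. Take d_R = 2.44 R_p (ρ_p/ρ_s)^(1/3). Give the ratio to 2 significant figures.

d_R = 2.44 × (70000 km) × (1300/3400)^(1/3) = 1.240 × 10⁵ km
d/d_R = (1.0 × 10⁵) / (1.240 × 10⁵) = 0.81
Since d/d_R < 1, the body is inside the Roche limit.

inside; d/d_R ≈ 0.81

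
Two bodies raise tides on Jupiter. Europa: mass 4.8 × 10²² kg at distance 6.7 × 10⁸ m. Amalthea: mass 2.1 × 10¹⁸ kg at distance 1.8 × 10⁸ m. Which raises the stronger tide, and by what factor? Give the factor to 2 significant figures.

Europa, by a factor of ≈ 440

Tidal acceleration ∝ M/d³, so compare M/d³ for each.
Europa: (4.8 × 10²²) / (6.7 × 10⁸)³ = 1.596 × 10⁻⁴
Amalthea: (2.1 × 10¹⁸) / (1.8 × 10⁸)³ = 3.601 × 10⁻⁷
Ratio (larger/smaller) = 440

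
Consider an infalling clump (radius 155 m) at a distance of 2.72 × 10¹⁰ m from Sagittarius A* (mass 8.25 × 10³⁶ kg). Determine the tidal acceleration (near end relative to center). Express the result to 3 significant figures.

Δa = 2GMr/d³
   = 2 × (6.674 × 10⁻¹¹) × (8.25 × 10³⁶) × (155) / (2.72 × 10¹⁰)³
   = 8.48 × 10⁻³ m/s²

8.48 × 10⁻³ m/s²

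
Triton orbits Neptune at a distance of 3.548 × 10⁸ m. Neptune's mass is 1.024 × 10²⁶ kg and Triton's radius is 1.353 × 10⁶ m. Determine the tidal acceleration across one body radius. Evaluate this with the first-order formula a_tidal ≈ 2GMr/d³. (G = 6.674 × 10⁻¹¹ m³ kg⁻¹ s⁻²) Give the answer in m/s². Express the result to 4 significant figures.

Δa = 2GMr/d³
   = 2 × (6.674 × 10⁻¹¹) × (1.024 × 10²⁶) × (1.353 × 10⁶) / (3.548 × 10⁸)³
   = 4.141 × 10⁻⁴ m/s²

4.141 × 10⁻⁴ m/s²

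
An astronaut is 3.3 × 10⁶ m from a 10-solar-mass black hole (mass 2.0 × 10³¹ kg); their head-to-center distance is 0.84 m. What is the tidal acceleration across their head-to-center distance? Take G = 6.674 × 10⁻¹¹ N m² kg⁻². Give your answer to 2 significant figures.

6.2 × 10¹ m/s²

a_tidal = 2GMr/d³
        = 2 × (6.674 × 10⁻¹¹) × (2.0 × 10³¹) × (0.84) / (3.3 × 10⁶)³
        = 6.2 × 10¹ m/s²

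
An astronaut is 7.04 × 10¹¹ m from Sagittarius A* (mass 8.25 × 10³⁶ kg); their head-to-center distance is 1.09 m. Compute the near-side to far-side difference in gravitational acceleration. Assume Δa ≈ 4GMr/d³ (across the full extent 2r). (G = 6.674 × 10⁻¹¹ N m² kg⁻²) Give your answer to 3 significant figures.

6.88 × 10⁻⁹ m/s²

a_tidal = 4GMr/d³
        = 4 × (6.674 × 10⁻¹¹) × (8.25 × 10³⁶) × (1.09) / (7.04 × 10¹¹)³
        = 6.88 × 10⁻⁹ m/s²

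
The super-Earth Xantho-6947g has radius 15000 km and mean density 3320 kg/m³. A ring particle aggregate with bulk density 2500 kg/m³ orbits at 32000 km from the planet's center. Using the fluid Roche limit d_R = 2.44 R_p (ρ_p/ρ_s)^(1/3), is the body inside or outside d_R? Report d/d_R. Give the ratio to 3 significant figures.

inside; d/d_R ≈ 0.795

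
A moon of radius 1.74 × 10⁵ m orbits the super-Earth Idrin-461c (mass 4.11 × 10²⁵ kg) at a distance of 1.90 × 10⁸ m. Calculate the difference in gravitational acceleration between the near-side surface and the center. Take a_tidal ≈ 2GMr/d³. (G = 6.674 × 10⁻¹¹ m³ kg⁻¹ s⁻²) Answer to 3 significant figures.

1.39 × 10⁻⁴ m/s²

Differencing GM/(d−r)² and GM/d² to first order in r/d gives 2GMr/d³.
Δa = 2GMr/d³
   = 2 × (6.674 × 10⁻¹¹) × (4.11 × 10²⁵) × (1.74 × 10⁵) / (1.90 × 10⁸)³
   = 1.39 × 10⁻⁴ m/s²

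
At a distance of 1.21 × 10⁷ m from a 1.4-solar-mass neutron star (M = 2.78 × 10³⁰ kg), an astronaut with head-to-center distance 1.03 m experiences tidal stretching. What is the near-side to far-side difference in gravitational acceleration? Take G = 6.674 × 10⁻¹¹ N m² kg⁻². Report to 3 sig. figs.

4.31 × 10⁻¹ m/s²

Δg = 4GMr/d³
   = 4 × (6.674 × 10⁻¹¹) × (2.78 × 10³⁰) × (1.03) / (1.21 × 10⁷)³
   = 4.31 × 10⁻¹ m/s²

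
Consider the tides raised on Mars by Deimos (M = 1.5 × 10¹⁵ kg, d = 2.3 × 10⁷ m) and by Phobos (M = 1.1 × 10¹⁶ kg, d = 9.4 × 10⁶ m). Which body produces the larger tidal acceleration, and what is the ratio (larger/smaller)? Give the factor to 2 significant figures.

Phobos, by a factor of ≈ 110

Compare M/d³ for the two perturbers:
Deimos: (1.5 × 10¹⁵) / (2.3 × 10⁷)³ = 1.233 × 10⁻⁷
Phobos: (1.1 × 10¹⁶) / (9.4 × 10⁶)³ = 1.324 × 10⁻⁵
Ratio (larger/smaller) = 110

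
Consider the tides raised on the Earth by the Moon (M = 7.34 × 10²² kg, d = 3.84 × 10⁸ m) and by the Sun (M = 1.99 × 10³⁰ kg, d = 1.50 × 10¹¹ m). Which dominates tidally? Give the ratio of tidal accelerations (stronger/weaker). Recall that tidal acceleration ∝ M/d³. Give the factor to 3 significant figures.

Compare M/d³ for the two perturbers:
The Moon: (7.34 × 10²²) / (3.84 × 10⁸)³ = 1.296 × 10⁻³
The Sun: (1.99 × 10³⁰) / (1.50 × 10¹¹)³ = 5.896 × 10⁻⁴
Ratio (larger/smaller) = 2.20

The Moon, by a factor of ≈ 2.20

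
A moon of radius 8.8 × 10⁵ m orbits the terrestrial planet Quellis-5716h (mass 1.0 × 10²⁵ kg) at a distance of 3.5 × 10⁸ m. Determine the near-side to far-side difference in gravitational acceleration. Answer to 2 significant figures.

5.5 × 10⁻⁵ m/s²

Δg = 4GMr/d³
   = 4 × (6.674 × 10⁻¹¹) × (1.0 × 10²⁵) × (8.8 × 10⁵) / (3.5 × 10⁸)³
   = 5.5 × 10⁻⁵ m/s²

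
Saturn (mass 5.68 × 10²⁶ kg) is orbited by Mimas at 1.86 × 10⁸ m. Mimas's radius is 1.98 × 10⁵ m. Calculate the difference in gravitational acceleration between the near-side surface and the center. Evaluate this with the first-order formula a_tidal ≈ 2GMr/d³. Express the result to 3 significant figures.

a_tidal = 2GMr/d³
        = 2 × (6.674 × 10⁻¹¹) × (5.68 × 10²⁶) × (1.98 × 10⁵) / (1.86 × 10⁸)³
        = 2.33 × 10⁻³ m/s²

2.33 × 10⁻³ m/s²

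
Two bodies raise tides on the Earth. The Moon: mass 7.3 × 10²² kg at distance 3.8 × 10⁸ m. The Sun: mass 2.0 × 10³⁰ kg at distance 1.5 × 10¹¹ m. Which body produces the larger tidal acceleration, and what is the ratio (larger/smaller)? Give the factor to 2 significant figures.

Tidal stretch scales as M/d³; compute that for each body.
The Moon: (7.3 × 10²²) / (3.8 × 10⁸)³ = 1.330 × 10⁻³
The Sun: (2.0 × 10³⁰) / (1.5 × 10¹¹)³ = 5.926 × 10⁻⁴
Ratio (larger/smaller) = 2.2

The Moon, by a factor of ≈ 2.2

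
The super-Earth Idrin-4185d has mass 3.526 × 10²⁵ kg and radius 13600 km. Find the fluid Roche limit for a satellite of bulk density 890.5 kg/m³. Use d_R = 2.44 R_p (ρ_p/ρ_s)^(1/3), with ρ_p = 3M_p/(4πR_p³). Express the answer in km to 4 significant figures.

ρ_p = 3M_p/(4πR_p³) = 3 × (3.526 × 10²⁵) / (4π × (1.360 × 10⁷ m)³) = 3346 kg/m³
d_R = 2.44 × 13600 km × (3346/890.5)^(1/3)
    = 51590 km

51590 km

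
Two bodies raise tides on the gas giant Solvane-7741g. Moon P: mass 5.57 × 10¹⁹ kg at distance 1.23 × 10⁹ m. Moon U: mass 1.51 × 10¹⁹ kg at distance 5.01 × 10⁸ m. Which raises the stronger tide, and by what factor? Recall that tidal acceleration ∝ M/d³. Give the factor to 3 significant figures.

Moon U, by a factor of ≈ 4.01

Tidal stretch scales as M/d³; compute that for each body.
Moon P: (5.57 × 10¹⁹) / (1.23 × 10⁹)³ = 2.993 × 10⁻⁸
Moon U: (1.51 × 10¹⁹) / (5.01 × 10⁸)³ = 1.201 × 10⁻⁷
Ratio (larger/smaller) = 4.01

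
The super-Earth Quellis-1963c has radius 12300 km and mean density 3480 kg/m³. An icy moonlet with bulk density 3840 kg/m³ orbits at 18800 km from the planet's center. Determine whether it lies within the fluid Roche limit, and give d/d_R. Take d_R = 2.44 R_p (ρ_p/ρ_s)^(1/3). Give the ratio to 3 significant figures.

d_R = 2.44 × (12300 km) × (3480/3840)^(1/3) = 29040 km
d/d_R = (18800) / (29040) = 0.647
Since d/d_R < 1, the body is inside the Roche limit.

inside; d/d_R ≈ 0.647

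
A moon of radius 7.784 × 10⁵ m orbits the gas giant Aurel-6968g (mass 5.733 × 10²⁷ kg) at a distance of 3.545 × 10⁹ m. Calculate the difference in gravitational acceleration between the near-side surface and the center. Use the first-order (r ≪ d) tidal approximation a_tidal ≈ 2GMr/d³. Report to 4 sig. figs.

a_tidal = 2GMr/d³
        = 2 × (6.674 × 10⁻¹¹) × (5.733 × 10²⁷) × (7.784 × 10⁵) / (3.545 × 10⁹)³
        = 1.337 × 10⁻⁵ m/s²

1.337 × 10⁻⁵ m/s²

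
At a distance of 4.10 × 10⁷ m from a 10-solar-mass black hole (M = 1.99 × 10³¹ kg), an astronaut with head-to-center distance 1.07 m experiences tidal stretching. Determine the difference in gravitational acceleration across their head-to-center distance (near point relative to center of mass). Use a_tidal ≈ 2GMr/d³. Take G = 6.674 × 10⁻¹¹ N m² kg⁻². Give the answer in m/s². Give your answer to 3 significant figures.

a_tidal = 2GMr/d³
        = 2 × (6.674 × 10⁻¹¹) × (1.99 × 10³¹) × (1.07) / (4.10 × 10⁷)³
        = 4.12 × 10⁻² m/s²

4.12 × 10⁻² m/s²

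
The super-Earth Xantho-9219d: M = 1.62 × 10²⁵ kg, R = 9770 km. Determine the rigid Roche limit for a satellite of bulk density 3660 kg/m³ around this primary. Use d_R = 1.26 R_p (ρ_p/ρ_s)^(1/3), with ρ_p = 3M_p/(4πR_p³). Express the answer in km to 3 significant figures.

ρ_p = 3M_p/(4πR_p³) = 3 × (1.62 × 10²⁵) / (4π × (9.77 × 10⁶ m)³) = 4150 kg/m³
d_R = 1.26 × 9770 km × (4150/3660)^(1/3)
    = 12800 km

12800 km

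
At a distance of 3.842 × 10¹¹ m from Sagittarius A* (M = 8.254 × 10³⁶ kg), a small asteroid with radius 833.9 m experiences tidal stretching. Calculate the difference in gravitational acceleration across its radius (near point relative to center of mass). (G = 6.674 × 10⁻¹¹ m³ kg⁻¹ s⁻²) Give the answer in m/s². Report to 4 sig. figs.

1.620 × 10⁻⁵ m/s²

Δg = 2GMr/d³
   = 2 × (6.674 × 10⁻¹¹) × (8.254 × 10³⁶) × (833.9) / (3.842 × 10¹¹)³
   = 1.620 × 10⁻⁵ m/s²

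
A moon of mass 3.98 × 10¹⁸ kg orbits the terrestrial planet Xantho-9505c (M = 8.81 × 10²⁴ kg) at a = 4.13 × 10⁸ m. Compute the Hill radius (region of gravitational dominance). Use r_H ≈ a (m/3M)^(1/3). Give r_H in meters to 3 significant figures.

2.20 × 10⁶ m

r_H ≈ a (m/3M)^(1/3)
    = (4.13 × 10⁸) × (3.98 × 10¹⁸ / (3 × 8.81 × 10²⁴))^(1/3)
    = 2.20 × 10⁶ m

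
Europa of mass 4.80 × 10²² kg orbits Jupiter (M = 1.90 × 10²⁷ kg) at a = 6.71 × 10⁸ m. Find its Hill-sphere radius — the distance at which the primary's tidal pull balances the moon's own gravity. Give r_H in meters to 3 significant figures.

r_H ≈ a (m/3M)^(1/3)
    = (6.71 × 10⁸) × (4.80 × 10²² / (3 × 1.90 × 10²⁷))^(1/3)
    = 1.37 × 10⁷ m

1.37 × 10⁷ m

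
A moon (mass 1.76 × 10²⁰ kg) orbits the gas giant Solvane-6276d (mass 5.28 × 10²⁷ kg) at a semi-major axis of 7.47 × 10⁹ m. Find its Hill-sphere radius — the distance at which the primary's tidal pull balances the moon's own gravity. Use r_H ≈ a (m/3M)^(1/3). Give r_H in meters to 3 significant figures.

1.67 × 10⁷ m

r_H ≈ a (m/3M)^(1/3)
    = (7.47 × 10⁹) × (1.76 × 10²⁰ / (3 × 5.28 × 10²⁷))^(1/3)
    = 1.67 × 10⁷ m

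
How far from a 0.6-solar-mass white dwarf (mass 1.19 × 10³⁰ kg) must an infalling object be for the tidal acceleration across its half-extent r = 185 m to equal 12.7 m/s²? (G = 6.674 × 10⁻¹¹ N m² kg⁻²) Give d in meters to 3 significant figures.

2GMr/d³ = a_tidal  ⇒  d = (2GMr / a_tidal)^(1/3)
d = (2 × 6.674×10⁻¹¹ × (1.19 × 10³⁰) × (185) / (12.7))^(1/3)
  = 1.32 × 10⁷ m

1.32 × 10⁷ m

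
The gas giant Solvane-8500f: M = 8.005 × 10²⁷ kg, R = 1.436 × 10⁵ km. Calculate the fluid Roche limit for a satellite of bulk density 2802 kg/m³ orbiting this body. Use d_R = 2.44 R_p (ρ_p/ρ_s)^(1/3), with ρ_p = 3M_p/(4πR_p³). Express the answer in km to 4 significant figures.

ρ_p = 3M_p/(4πR_p³) = 3 × (8.005 × 10²⁷) / (4π × (1.436 × 10⁸ m)³) = 645.4 kg/m³
d_R = 2.44 × 1.436 × 10⁵ km × (645.4/2802)^(1/3)
    = 2.148 × 10⁵ km

2.148 × 10⁵ km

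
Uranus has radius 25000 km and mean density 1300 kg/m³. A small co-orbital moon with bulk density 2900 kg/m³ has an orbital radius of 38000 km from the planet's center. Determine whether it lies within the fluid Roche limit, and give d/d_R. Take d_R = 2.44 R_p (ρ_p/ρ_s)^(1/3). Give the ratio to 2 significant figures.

d_R = 2.44 × (25000 km) × (1300/2900)^(1/3) = 46690 km
d/d_R = (38000) / (46690) = 0.81
Since d/d_R < 1, the body is inside the Roche limit.

inside; d/d_R ≈ 0.81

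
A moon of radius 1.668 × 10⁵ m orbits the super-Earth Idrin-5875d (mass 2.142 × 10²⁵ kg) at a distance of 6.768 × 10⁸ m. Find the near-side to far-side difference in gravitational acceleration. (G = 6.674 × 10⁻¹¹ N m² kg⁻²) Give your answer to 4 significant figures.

Δa = 4GMr/d³
   = 4 × (6.674 × 10⁻¹¹) × (2.142 × 10²⁵) × (1.668 × 10⁵) / (6.768 × 10⁸)³
   = 3.077 × 10⁻⁶ m/s²

3.077 × 10⁻⁶ m/s²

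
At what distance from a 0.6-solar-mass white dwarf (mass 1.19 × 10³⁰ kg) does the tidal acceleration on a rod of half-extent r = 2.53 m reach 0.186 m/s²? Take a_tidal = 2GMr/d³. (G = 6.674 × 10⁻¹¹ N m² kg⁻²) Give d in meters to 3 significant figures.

1.29 × 10⁷ m

2GMr/d³ = a_tidal  ⇒  d = (2GMr / a_tidal)^(1/3)
d = (2 × 6.674×10⁻¹¹ × (1.19 × 10³⁰) × (2.53) / (0.186))^(1/3)
  = 1.29 × 10⁷ m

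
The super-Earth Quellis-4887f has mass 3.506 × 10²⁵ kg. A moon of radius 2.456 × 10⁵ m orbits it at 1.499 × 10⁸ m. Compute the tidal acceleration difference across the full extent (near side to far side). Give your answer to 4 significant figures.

6.825 × 10⁻⁴ m/s²

The field gradient is 2GM/d³; across the full diameter 2r the difference is 4GMr/d³.
Δa = 4GMr/d³
   = 4 × (6.674 × 10⁻¹¹) × (3.506 × 10²⁵) × (2.456 × 10⁵) / (1.499 × 10⁸)³
   = 6.825 × 10⁻⁴ m/s²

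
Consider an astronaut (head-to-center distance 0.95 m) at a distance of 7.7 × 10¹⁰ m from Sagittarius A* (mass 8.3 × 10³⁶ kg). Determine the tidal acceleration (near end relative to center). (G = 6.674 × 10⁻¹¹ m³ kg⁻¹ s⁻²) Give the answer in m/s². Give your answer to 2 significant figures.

2.3 × 10⁻⁶ m/s²

Differencing GM/(d−r)² and GM/d² to first order in r/d gives 2GMr/d³.
a_tidal = 2GMr/d³
        = 2 × (6.674 × 10⁻¹¹) × (8.3 × 10³⁶) × (0.95) / (7.7 × 10¹⁰)³
        = 2.3 × 10⁻⁶ m/s²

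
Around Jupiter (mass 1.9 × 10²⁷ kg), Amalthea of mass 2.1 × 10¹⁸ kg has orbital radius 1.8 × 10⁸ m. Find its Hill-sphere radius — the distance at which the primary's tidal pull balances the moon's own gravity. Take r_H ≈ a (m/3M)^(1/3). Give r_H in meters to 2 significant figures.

r_H ≈ a (m/3M)^(1/3)
    = (1.8 × 10⁸) × (2.1 × 10¹⁸ / (3 × 1.9 × 10²⁷))^(1/3)
    = 1.3 × 10⁵ m

1.3 × 10⁵ m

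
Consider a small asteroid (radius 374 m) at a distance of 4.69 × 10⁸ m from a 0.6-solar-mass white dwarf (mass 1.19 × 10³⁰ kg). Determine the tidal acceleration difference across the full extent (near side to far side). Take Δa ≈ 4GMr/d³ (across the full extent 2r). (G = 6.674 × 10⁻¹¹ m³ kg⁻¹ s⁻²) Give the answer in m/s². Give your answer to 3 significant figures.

a_tidal = 4GMr/d³
        = 4 × (6.674 × 10⁻¹¹) × (1.19 × 10³⁰) × (374) / (4.69 × 10⁸)³
        = 1.15 × 10⁻³ m/s²

1.15 × 10⁻³ m/s²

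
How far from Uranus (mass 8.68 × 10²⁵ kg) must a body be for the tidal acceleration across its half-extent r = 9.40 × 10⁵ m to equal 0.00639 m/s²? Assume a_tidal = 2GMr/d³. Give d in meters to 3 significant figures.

1.19 × 10⁸ m

2GMr/d³ = a_tidal  ⇒  d = (2GMr / a_tidal)^(1/3)
d = (2 × 6.674×10⁻¹¹ × (8.68 × 10²⁵) × (9.40 × 10⁵) / (0.00639))^(1/3)
  = 1.19 × 10⁸ m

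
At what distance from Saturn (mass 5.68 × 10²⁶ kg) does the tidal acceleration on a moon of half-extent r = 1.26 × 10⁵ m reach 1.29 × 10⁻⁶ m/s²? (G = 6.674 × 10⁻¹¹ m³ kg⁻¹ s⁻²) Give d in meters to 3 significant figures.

1.95 × 10⁹ m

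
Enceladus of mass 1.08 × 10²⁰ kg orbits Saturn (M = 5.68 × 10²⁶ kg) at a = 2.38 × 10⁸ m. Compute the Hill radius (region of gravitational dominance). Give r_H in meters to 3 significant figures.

r_H ≈ a (m/3M)^(1/3)
    = (2.38 × 10⁸) × (1.08 × 10²⁰ / (3 × 5.68 × 10²⁶))^(1/3)
    = 9.49 × 10⁵ m

9.49 × 10⁵ m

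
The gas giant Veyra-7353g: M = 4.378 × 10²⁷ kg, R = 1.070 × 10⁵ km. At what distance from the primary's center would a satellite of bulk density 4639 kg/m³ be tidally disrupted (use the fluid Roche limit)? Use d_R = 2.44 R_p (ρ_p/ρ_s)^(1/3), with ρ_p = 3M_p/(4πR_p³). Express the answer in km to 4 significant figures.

ρ_p = 3M_p/(4πR_p³) = 3 × (4.378 × 10²⁷) / (4π × (1.070 × 10⁸ m)³) = 853.2 kg/m³
d_R = 2.44 × 1.070 × 10⁵ km × (853.2/4639)^(1/3)
    = 1.485 × 10⁵ km

1.485 × 10⁵ km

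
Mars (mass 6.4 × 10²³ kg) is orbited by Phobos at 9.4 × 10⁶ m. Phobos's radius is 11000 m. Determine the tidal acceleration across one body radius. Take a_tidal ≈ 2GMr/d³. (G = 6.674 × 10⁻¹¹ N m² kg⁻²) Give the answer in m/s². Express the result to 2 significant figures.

1.1 × 10⁻³ m/s²

Δg = 2GMr/d³
   = 2 × (6.674 × 10⁻¹¹) × (6.4 × 10²³) × (11000) / (9.4 × 10⁶)³
   = 1.1 × 10⁻³ m/s²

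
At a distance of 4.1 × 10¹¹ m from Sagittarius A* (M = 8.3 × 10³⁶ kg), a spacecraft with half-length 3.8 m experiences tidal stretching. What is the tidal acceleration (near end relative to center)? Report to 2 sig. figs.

Δg = 2GMr/d³
   = 2 × (6.674 × 10⁻¹¹) × (8.3 × 10³⁶) × (3.8) / (4.1 × 10¹¹)³
   = 6.1 × 10⁻⁸ m/s²

6.1 × 10⁻⁸ m/s²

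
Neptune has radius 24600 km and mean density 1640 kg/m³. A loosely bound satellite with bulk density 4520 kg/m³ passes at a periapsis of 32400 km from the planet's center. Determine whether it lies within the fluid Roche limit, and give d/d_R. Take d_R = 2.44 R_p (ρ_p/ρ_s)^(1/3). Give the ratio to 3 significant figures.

inside; d/d_R ≈ 0.757

d_R = 2.44 × (24600 km) × (1640/4520)^(1/3) = 42810 km
d/d_R = (32400) / (42810) = 0.757
Since d/d_R < 1, the body is inside the Roche limit.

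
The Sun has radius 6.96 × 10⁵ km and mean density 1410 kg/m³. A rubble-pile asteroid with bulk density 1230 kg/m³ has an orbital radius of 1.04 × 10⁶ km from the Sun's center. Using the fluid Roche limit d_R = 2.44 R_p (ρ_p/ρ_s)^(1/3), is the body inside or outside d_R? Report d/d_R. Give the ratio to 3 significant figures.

d_R = 2.44 × (6.96 × 10⁵ km) × (1410/1230)^(1/3) = 1.777 × 10⁶ km
d/d_R = (1.04 × 10⁶) / (1.777 × 10⁶) = 0.585
Since d/d_R < 1, the body is inside the Roche limit.

inside; d/d_R ≈ 0.585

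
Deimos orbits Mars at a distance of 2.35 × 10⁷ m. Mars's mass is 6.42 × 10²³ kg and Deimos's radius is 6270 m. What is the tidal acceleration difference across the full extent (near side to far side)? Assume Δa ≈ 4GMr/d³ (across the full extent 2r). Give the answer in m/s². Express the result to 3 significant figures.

8.28 × 10⁻⁵ m/s²

Differencing GM/(d−r)² and GM/(d+r)² to first order in r/d gives 4GMr/d³.
a_tidal = 4GMr/d³
        = 4 × (6.674 × 10⁻¹¹) × (6.42 × 10²³) × (6270) / (2.35 × 10⁷)³
        = 8.28 × 10⁻⁵ m/s²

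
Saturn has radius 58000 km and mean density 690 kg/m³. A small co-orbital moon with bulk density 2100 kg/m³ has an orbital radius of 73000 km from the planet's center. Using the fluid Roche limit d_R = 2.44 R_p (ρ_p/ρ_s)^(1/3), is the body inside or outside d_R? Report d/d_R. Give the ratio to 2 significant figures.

d_R = 2.44 × (58000 km) × (690/2100)^(1/3) = 97650 km
d/d_R = (73000) / (97650) = 0.75
Since d/d_R < 1, the body is inside the Roche limit.

inside; d/d_R ≈ 0.75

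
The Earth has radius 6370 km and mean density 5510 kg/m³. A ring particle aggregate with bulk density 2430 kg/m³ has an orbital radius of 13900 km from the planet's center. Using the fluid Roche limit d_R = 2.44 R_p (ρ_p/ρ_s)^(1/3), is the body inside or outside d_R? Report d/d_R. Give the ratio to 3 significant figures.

inside; d/d_R ≈ 0.681

d_R = 2.44 × (6370 km) × (5510/2430)^(1/3) = 20420 km
d/d_R = (13900) / (20420) = 0.681
Since d/d_R < 1, the body is inside the Roche limit.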